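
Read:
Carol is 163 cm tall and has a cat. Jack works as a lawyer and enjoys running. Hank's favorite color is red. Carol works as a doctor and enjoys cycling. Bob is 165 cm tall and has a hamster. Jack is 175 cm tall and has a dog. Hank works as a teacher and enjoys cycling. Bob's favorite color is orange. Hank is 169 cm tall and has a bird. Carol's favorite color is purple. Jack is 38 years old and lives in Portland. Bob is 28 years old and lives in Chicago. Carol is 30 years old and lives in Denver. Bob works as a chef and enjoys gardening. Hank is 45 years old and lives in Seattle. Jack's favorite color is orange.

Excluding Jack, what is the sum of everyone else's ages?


Sum (excluding Jack): 103

103


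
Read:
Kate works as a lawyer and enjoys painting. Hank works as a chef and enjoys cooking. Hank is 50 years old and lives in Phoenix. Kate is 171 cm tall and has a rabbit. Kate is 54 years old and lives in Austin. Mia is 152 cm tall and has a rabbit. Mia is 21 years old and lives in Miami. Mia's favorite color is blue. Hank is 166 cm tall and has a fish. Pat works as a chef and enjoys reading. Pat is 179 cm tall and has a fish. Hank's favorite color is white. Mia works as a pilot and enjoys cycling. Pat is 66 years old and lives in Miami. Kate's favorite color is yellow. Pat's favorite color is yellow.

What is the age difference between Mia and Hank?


|21 - 50| = 29

29


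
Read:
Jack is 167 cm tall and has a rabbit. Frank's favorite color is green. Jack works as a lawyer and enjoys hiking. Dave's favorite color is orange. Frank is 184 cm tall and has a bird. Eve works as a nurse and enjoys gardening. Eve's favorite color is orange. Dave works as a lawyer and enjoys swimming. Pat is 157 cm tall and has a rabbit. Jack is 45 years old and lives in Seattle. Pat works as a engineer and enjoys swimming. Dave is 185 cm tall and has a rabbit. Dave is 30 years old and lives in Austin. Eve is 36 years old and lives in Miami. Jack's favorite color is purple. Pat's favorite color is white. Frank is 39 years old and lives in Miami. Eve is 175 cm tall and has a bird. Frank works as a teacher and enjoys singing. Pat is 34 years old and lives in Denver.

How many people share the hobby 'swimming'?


Count: 2

2


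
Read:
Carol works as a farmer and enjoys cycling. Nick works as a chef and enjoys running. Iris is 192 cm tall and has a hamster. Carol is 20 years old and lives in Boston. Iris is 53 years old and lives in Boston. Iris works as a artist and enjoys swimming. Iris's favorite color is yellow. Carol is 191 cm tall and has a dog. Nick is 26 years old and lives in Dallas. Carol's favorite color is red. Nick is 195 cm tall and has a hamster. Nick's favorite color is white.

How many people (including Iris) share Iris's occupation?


Iris is a artist. Count = 1

1


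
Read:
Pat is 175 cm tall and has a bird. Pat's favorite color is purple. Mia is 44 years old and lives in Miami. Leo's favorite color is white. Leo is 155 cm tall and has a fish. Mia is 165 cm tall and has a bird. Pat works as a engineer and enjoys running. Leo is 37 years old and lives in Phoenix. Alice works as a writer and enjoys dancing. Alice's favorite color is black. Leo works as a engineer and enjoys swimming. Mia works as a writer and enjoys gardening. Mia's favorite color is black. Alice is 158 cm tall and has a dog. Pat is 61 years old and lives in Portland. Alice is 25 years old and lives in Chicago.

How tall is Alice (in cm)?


Alice is 158 cm tall

158


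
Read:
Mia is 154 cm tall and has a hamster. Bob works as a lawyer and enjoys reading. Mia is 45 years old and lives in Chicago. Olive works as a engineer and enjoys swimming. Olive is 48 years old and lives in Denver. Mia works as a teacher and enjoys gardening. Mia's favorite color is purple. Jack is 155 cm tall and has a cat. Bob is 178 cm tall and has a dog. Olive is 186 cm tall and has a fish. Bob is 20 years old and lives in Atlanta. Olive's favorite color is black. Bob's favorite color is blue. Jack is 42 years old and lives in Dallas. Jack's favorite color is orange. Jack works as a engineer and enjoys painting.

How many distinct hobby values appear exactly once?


Unique hobby values: 4

4


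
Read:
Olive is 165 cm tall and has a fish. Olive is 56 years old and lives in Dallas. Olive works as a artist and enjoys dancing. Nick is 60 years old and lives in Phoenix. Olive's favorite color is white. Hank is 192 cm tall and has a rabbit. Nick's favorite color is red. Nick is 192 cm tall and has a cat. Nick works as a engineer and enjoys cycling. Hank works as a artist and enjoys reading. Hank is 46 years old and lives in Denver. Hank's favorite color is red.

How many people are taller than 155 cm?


Taller than 155: 3

3


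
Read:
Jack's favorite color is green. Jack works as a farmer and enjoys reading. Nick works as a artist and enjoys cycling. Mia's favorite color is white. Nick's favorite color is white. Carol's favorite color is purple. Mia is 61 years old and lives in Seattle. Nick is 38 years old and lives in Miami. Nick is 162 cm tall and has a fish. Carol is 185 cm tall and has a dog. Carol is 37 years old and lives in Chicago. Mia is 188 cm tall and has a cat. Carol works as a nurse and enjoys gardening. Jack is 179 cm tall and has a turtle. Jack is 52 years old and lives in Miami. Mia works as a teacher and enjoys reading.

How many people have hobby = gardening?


Count: 1

1


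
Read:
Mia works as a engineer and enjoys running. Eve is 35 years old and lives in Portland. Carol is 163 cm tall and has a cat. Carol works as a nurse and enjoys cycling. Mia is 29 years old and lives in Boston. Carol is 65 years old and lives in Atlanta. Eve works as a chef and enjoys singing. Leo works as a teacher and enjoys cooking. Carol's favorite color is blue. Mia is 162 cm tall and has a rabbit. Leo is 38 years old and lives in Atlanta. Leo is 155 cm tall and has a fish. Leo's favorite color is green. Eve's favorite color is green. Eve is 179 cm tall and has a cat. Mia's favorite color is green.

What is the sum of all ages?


35+38+29+65 = 167

167


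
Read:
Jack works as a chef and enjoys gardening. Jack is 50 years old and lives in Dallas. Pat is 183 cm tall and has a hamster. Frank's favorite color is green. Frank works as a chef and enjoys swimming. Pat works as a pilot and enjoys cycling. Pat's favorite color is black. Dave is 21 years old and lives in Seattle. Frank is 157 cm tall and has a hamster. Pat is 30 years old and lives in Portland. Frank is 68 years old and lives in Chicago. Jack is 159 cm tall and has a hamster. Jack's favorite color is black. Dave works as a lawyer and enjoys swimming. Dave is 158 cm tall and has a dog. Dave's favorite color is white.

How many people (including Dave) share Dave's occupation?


Dave is a lawyer. Count = 1

1


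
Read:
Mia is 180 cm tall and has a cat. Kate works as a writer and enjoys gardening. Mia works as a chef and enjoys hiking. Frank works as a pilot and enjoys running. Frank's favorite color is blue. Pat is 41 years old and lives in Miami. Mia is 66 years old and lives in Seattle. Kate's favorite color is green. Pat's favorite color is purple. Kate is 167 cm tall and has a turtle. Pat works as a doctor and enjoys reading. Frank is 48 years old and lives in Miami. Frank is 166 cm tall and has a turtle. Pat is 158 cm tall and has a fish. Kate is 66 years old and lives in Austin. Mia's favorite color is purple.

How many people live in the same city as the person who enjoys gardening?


Person with hobby gardening is Kate, city Austin. Count = 1

1


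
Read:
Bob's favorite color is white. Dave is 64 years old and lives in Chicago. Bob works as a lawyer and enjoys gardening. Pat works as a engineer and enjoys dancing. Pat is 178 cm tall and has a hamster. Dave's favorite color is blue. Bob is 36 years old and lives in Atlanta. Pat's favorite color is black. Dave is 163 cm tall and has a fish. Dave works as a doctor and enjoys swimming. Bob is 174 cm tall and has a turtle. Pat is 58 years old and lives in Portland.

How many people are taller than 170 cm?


Taller than 170: 2

2


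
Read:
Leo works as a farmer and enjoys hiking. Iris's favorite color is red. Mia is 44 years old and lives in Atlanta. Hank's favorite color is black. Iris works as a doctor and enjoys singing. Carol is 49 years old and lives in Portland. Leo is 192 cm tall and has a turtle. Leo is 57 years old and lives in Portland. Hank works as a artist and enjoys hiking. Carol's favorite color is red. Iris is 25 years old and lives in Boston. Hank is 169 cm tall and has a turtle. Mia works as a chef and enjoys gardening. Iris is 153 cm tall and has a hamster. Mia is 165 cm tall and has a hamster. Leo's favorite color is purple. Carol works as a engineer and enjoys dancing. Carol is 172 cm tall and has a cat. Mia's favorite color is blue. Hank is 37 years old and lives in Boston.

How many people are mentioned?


People: Iris, Carol, Hank, Mia, Leo. Count = 5

5


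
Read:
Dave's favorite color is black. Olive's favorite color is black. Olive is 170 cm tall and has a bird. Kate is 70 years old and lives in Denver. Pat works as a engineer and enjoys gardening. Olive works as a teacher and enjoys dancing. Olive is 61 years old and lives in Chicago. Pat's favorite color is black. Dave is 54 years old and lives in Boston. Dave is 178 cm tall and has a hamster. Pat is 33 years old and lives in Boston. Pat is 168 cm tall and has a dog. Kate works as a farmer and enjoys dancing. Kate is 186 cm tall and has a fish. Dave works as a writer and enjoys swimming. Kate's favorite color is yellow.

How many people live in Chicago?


Count in Chicago: 1

1


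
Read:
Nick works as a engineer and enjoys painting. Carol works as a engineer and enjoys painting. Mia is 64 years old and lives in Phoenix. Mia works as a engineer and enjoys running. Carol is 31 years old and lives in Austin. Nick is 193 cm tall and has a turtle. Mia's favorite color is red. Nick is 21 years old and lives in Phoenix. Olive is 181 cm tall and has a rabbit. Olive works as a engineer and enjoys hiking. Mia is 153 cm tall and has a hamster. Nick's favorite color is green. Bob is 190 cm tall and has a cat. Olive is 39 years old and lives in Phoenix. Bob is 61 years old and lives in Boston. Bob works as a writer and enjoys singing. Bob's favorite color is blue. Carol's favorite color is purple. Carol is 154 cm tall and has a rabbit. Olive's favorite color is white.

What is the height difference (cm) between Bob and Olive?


|190 - 181| = 9

9


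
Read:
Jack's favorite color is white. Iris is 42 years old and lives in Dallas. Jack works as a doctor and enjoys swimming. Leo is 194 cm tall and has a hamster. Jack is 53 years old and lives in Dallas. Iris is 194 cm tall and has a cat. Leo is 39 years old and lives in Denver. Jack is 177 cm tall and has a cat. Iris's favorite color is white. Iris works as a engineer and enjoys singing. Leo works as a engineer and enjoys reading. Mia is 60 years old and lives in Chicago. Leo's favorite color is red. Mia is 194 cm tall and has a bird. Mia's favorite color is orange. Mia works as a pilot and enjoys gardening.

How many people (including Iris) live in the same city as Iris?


Iris lives in Dallas. Count = 2

2


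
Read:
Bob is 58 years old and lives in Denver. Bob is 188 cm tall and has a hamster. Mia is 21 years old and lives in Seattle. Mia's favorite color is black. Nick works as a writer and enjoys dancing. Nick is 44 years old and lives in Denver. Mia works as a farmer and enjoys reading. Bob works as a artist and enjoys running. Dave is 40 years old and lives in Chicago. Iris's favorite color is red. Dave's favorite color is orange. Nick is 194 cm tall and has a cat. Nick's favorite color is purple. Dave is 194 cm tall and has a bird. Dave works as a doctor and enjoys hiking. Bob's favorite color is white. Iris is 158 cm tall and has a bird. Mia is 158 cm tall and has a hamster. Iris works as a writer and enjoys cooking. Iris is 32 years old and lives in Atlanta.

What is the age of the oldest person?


Oldest: Bob at 58

58


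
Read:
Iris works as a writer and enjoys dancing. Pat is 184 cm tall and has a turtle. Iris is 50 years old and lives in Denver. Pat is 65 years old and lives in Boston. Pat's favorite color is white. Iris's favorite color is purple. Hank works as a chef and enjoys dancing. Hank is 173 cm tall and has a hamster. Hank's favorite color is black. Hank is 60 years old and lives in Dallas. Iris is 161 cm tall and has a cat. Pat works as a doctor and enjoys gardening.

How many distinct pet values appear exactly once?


Unique pet values: 3

3


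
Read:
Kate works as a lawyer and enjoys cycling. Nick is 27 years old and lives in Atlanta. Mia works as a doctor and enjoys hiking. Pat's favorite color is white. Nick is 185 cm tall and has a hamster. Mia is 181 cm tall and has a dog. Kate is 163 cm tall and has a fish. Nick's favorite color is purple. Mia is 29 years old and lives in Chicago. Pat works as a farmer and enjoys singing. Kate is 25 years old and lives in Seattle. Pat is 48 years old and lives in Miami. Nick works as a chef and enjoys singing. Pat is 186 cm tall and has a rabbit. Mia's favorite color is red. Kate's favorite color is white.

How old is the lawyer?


The lawyer is Kate, age 25

25


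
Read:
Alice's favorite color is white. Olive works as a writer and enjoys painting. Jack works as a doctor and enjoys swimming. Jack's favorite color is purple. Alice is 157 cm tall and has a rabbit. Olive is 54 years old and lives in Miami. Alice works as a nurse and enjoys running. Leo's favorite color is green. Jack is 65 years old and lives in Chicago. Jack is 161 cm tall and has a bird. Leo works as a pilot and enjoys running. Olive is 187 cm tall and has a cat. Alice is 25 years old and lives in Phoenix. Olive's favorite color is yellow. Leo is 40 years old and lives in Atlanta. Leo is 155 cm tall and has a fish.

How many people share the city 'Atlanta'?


Count: 1

1


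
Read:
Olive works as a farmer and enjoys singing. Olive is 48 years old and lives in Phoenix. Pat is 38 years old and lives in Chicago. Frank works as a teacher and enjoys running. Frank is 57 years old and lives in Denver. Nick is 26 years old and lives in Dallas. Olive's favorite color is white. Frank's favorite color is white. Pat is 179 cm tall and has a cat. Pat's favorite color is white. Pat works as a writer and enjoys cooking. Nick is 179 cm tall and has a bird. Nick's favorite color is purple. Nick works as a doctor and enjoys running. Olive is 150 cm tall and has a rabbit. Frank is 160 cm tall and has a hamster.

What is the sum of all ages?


26+48+57+38 = 169

169


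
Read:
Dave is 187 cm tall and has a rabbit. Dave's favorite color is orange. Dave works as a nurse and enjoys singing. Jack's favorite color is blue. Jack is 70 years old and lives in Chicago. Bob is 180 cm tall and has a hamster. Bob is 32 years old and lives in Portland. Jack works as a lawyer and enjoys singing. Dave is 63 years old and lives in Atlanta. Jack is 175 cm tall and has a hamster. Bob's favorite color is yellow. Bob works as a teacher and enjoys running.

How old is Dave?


Dave is 63 years old

63


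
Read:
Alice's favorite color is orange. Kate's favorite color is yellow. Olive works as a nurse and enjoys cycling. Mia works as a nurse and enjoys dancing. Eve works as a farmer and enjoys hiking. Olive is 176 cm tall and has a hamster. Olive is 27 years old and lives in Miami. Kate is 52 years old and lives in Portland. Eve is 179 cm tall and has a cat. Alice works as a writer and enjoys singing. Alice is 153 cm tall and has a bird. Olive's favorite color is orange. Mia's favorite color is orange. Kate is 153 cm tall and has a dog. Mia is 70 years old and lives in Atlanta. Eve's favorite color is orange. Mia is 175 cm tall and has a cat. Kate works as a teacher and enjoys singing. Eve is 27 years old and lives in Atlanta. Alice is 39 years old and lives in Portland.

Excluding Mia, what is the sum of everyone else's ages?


Sum (excluding Mia): 145

145


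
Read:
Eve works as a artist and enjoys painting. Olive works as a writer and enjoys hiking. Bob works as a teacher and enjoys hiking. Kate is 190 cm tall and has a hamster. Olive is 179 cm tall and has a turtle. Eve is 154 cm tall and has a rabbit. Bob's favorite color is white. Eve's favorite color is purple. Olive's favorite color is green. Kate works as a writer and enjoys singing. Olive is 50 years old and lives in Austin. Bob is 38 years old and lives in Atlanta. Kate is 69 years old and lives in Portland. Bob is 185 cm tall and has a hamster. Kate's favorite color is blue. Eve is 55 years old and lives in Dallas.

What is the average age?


Sum=212, n=4, avg=53

53


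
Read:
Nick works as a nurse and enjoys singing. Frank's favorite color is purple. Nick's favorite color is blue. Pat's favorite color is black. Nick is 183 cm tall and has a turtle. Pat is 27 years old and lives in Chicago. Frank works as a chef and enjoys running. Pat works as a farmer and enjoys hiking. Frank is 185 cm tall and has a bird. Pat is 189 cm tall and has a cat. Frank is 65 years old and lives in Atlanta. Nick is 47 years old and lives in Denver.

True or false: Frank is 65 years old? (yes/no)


Frank is actually 65. yes

yes


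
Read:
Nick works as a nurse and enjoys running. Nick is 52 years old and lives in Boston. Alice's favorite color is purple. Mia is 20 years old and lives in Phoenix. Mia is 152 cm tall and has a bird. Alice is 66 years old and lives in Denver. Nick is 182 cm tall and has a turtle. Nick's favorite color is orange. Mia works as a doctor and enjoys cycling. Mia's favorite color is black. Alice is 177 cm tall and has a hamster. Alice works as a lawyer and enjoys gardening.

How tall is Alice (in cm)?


Alice is 177 cm tall

177


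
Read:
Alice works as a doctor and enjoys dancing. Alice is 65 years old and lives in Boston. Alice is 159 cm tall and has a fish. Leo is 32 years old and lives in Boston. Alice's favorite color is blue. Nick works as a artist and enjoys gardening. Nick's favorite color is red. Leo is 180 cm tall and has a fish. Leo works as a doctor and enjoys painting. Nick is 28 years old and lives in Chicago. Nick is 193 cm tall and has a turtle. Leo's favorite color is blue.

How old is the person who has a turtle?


Person with turtle is Nick, age 28

28


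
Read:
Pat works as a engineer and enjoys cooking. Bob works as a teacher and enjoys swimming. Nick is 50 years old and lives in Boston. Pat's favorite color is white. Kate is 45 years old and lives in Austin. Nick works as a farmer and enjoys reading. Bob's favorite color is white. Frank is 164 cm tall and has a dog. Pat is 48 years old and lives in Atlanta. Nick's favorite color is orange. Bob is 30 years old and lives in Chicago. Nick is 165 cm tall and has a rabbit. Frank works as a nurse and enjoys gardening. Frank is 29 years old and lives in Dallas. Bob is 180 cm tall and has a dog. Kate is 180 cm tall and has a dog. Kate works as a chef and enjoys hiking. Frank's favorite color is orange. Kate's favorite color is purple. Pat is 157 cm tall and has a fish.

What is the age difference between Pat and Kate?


|48 - 45| = 3

3


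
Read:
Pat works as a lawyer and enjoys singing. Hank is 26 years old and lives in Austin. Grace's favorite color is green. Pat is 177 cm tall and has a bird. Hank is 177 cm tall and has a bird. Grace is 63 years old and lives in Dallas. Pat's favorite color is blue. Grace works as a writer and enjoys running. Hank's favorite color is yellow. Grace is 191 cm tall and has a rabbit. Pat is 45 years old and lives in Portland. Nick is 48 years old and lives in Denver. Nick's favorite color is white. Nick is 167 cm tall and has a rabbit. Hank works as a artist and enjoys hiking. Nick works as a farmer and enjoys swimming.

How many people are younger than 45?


Filter: 1

1


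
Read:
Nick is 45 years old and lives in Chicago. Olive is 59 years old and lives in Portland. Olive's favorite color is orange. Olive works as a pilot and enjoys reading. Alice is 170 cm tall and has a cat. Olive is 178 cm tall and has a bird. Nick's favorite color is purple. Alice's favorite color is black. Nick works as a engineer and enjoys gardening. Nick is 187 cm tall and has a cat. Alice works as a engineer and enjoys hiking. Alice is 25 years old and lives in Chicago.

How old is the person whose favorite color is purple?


Person with favorite color=purple is Nick, age 45

45


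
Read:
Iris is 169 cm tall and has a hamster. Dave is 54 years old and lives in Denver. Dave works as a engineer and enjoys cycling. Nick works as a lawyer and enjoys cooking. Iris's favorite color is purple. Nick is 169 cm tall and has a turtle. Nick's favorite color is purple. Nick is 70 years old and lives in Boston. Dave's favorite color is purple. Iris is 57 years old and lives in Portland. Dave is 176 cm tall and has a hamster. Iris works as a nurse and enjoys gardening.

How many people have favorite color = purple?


Count: 3

3


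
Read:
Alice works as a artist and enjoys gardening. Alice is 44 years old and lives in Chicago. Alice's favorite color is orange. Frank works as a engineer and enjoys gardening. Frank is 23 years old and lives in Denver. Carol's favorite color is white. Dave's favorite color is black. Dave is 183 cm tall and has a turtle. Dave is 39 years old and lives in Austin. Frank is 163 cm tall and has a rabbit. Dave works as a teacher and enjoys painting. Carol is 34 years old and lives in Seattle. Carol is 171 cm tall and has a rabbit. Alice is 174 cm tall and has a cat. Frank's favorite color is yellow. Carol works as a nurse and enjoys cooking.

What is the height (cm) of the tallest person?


Tallest: Dave at 183 cm

183


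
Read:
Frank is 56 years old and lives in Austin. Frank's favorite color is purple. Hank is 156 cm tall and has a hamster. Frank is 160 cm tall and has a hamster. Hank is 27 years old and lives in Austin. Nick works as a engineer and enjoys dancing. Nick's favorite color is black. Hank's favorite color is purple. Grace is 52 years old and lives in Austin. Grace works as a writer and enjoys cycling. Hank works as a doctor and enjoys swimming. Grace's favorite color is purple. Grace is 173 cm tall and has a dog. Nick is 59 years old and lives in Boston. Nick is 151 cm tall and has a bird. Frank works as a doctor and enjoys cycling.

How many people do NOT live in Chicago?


Not in Chicago: 4

4


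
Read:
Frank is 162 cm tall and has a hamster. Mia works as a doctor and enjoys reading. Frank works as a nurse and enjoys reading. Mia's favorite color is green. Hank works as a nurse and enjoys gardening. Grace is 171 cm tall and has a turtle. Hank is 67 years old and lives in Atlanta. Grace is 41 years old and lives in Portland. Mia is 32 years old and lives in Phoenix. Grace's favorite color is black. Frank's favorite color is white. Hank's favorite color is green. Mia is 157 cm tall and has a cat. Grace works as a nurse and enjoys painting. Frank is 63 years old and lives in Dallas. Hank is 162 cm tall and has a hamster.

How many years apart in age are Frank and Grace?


63 vs 41, diff = 22

22


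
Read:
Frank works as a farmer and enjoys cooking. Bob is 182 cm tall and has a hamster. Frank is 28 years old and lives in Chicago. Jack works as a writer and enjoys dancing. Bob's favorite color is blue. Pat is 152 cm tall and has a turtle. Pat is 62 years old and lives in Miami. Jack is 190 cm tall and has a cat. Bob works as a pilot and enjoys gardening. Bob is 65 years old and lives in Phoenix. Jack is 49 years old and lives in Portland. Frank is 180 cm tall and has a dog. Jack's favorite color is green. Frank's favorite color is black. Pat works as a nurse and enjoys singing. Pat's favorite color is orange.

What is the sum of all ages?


62+28+49+65 = 204

204


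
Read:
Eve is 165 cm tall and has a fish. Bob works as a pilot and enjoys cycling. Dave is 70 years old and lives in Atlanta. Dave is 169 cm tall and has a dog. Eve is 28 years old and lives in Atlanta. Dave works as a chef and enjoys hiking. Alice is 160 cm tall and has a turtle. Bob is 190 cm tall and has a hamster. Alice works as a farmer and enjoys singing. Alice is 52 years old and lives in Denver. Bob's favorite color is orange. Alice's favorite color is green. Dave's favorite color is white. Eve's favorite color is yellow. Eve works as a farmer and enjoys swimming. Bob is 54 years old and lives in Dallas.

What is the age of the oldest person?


Oldest: Dave at 70

70


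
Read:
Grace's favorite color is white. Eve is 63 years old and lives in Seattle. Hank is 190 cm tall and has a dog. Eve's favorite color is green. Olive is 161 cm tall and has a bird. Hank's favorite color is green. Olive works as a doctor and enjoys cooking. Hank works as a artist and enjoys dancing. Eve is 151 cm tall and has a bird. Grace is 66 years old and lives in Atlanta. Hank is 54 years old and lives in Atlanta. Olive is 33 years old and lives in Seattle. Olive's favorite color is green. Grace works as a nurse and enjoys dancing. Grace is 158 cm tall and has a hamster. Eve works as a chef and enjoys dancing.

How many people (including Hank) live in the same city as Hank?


Hank lives in Atlanta. Count = 2

2


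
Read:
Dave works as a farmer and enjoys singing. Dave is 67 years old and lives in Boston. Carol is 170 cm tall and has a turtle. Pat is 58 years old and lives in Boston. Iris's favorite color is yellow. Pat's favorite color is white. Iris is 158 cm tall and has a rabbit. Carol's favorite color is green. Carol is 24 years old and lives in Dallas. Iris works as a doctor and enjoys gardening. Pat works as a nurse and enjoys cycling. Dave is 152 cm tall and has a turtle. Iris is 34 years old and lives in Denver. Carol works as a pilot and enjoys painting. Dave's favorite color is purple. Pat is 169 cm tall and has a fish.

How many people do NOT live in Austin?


Not in Austin: 4

4


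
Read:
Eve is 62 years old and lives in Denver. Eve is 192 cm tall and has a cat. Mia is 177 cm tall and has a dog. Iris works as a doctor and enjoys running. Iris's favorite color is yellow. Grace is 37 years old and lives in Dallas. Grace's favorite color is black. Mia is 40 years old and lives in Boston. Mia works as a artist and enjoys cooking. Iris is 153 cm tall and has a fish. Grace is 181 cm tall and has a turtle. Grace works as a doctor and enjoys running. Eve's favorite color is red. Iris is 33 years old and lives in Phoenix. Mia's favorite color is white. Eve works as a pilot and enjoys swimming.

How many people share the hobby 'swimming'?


Count: 1

1


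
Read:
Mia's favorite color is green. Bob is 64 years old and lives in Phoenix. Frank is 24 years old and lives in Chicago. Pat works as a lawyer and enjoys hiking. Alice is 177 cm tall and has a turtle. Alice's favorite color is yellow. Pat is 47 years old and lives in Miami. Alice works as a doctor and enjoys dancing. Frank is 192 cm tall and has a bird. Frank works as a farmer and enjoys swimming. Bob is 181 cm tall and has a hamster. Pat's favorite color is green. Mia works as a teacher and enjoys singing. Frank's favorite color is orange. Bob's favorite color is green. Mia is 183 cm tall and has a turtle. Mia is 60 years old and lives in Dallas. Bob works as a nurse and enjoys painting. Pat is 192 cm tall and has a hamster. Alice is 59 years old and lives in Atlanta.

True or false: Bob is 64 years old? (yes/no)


Bob is actually 64. yes

yes


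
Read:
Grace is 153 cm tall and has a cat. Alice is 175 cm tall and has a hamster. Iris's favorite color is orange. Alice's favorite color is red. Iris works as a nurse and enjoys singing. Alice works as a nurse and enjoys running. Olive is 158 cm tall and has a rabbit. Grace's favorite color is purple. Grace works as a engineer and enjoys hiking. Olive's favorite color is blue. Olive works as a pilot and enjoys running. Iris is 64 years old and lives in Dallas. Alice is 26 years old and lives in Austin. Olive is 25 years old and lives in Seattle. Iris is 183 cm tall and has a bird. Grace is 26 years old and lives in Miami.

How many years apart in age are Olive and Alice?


25 vs 26, diff = 1

1


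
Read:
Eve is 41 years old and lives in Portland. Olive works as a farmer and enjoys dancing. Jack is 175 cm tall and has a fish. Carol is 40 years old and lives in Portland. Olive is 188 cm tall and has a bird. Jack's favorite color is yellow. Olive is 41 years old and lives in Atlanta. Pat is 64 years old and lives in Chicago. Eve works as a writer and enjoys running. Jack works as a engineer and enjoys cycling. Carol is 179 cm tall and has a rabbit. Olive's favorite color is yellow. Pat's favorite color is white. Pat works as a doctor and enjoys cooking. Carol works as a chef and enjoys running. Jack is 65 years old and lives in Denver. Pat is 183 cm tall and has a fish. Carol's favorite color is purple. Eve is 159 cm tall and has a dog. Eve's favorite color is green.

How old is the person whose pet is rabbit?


Person with pet=rabbit is Carol, age 40

40


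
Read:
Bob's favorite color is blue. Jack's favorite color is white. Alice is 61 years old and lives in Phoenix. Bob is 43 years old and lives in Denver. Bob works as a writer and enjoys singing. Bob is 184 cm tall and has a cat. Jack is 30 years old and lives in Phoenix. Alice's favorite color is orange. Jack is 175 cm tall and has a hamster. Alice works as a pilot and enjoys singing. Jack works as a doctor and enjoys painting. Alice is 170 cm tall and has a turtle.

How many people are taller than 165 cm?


Taller than 165: 3

3


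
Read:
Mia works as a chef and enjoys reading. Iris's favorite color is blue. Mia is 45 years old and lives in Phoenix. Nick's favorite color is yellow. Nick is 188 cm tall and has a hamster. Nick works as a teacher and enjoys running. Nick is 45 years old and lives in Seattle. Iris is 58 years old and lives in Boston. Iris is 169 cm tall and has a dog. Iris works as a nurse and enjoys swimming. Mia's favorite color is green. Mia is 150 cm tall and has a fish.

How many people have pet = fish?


Count: 1

1


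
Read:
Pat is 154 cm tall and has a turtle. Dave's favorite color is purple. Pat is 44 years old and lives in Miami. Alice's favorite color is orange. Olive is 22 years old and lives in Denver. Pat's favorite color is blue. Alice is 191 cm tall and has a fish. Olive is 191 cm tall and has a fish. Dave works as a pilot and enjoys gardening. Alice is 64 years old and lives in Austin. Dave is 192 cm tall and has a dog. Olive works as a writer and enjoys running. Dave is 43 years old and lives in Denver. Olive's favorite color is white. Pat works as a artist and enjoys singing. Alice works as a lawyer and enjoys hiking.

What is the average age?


Sum=173, n=4, avg=43.25

43.25


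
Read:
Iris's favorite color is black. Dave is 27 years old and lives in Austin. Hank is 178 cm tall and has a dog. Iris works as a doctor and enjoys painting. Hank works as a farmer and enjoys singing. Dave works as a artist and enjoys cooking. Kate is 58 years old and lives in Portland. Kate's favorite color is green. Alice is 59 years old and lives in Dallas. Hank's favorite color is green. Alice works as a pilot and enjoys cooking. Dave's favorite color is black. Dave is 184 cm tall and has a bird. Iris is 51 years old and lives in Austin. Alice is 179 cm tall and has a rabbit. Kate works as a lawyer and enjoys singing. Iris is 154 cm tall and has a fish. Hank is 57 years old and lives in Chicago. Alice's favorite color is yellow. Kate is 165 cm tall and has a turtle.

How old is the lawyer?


The lawyer is Kate, age 58

58


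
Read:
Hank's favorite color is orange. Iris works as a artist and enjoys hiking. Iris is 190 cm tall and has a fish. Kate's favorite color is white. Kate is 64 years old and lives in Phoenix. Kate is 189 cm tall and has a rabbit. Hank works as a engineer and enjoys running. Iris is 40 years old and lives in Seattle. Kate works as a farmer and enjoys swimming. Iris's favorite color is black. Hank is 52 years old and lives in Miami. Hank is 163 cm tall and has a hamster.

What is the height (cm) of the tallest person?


Tallest: Iris at 190 cm

190


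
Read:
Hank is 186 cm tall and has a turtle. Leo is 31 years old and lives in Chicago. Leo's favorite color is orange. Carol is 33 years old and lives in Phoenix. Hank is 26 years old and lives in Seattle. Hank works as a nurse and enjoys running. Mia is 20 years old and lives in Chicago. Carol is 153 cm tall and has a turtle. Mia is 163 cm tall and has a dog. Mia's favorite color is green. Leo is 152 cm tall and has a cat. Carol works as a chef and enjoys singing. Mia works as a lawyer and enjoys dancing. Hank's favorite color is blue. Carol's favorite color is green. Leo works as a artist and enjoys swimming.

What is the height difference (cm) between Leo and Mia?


|152 - 163| = 11

11


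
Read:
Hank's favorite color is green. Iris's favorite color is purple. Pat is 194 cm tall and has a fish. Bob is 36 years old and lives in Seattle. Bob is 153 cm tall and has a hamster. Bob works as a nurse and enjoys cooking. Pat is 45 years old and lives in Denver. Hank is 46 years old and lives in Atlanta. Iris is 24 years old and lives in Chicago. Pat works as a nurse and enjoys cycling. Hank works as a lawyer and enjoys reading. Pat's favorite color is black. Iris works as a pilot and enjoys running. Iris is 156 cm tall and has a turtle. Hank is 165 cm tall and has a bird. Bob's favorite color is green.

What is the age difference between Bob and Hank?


|36 - 46| = 10

10


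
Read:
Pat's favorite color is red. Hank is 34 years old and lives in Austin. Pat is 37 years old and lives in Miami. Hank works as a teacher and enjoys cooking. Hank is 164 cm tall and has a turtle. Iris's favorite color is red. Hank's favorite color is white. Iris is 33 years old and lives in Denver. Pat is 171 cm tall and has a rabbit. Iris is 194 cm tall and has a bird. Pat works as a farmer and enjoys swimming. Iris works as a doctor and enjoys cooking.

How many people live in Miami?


Count in Miami: 1

1


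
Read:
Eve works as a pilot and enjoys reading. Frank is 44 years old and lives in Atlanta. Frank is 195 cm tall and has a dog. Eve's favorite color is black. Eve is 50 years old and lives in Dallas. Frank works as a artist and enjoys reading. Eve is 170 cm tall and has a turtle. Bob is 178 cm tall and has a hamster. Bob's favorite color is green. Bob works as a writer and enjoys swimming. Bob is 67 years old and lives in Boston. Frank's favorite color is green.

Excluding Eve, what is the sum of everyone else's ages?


Sum (excluding Eve): 111

111


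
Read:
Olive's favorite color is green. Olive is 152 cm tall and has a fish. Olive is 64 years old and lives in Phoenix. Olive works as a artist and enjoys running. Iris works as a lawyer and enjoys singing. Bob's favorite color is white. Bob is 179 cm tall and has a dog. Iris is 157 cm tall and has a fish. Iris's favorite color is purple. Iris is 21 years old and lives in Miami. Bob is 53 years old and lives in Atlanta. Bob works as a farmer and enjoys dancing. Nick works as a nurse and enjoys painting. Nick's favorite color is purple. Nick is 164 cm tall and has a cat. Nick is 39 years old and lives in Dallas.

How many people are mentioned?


People: Iris, Bob, Olive, Nick. Count = 4

4


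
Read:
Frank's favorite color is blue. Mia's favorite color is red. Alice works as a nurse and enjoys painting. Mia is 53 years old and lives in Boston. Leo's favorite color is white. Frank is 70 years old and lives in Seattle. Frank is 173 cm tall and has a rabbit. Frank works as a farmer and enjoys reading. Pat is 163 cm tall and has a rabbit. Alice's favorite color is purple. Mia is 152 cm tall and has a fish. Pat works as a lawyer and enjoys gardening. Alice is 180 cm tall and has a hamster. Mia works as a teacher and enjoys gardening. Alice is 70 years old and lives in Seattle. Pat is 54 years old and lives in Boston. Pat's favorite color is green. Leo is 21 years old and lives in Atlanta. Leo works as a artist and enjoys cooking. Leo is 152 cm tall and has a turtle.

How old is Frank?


Frank is 70 years old

70


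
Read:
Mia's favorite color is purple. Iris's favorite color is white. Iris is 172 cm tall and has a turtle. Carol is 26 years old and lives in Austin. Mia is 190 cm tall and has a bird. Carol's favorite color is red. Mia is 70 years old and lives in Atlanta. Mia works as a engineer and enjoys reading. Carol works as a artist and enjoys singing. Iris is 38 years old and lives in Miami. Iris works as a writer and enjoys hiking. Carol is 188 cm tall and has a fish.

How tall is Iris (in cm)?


Iris is 172 cm tall

172


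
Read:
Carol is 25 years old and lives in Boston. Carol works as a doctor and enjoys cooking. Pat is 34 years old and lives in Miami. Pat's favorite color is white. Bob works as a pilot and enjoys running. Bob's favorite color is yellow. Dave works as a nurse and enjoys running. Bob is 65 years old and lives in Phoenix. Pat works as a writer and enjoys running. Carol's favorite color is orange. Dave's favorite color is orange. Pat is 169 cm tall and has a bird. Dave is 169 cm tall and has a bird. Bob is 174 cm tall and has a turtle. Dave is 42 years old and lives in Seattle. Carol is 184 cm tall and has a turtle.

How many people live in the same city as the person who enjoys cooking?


Person with hobby cooking is Carol, city Boston. Count = 1

1


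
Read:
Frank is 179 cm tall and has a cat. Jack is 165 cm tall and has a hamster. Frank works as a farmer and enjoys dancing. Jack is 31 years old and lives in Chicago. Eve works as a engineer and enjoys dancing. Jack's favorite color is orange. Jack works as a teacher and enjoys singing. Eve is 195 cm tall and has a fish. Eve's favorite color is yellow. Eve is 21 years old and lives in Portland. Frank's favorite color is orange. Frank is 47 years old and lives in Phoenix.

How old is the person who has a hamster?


Person with hamster is Jack, age 31

31


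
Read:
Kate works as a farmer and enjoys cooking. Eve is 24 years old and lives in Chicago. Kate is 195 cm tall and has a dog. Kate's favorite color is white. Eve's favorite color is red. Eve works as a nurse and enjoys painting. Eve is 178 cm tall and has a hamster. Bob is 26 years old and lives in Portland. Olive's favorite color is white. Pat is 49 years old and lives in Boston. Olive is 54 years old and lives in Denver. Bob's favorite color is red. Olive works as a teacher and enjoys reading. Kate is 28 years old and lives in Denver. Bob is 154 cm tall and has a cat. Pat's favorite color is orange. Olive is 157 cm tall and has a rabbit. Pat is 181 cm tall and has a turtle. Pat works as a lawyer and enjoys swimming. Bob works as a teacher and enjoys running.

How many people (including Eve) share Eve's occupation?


Eve is a nurse. Count = 1

1


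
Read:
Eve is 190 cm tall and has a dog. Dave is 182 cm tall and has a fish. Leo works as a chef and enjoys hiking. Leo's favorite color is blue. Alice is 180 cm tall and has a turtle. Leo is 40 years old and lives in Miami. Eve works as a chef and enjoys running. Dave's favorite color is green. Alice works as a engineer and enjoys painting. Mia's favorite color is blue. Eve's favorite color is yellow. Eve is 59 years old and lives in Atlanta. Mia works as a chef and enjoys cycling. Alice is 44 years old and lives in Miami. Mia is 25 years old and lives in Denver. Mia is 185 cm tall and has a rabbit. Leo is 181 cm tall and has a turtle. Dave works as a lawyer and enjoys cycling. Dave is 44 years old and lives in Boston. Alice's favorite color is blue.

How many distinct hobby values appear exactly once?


Unique hobby values: 3

3


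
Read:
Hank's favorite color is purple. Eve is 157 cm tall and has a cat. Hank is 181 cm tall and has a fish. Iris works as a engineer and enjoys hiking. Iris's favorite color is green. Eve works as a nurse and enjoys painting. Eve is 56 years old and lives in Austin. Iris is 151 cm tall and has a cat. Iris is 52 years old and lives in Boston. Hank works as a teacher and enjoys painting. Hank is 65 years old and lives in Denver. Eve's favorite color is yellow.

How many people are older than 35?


Filter: 3

3
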